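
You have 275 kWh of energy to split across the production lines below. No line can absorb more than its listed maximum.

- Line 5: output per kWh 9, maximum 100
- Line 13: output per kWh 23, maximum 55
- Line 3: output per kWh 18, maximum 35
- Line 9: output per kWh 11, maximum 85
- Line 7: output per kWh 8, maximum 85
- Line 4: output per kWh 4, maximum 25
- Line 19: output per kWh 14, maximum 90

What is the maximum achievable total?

Highest output per kWh first: Line 13 23 > Line 3 18 > Line 19 14 > Line 9 11 > Line 5 9 > Line 7 8 > Line 4 4.
Give Line 13 55 to hit its cap of 55 — 220 left.
Line 3: +35 to 35 (cap) — 185 left.
Give Line 19 90 to hit its cap of 90 — 95 left.
Line 9 takes 85 to reach its cap of 85 — 10 left.
Line 5: +10 (room for 100) → 10. Pool exhausted.
Total = 9×10 + 23×55 + 18×35 + 11×85 + 14×90 = 4180.

4180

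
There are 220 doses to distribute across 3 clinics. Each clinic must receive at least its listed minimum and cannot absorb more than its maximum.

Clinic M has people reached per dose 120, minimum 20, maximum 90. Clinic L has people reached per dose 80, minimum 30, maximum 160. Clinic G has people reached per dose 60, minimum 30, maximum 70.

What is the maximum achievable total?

20600

Meeting every minimum uses 20+30+30 = 80 doses, leaving 140.
Rank by people reached per dose: Clinic M 120 > Clinic L 80 > Clinic G 60.
Clinic M: +70 to 90 (cap) — 70 left.
Clinic L: +70 (room for 130) → 100. Pool exhausted.
Total = 120×90 + 80×100 + 60×30 = 20600.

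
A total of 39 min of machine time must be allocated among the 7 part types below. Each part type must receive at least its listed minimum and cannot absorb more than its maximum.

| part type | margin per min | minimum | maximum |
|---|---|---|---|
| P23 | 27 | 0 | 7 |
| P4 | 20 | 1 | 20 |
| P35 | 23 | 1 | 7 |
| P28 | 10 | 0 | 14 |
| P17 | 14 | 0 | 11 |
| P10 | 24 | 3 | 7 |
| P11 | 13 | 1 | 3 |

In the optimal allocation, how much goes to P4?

17

Meeting every minimum uses 0+1+1+0+0+3+1 = 6 min, leaving 33.
Highest margin per min first: P23 27 > P10 24 > P35 23 > P4 20 > P17 14 > P11 13 > P28 10.
P23 takes 7 more to reach its cap of 7 ; 26 left.
Give P10 4 more to hit its cap of 7 ; 22 left.
P35: +6 to 7 (cap) ; 16 left.
P4: +16 (room for 19) → 17. Pool exhausted.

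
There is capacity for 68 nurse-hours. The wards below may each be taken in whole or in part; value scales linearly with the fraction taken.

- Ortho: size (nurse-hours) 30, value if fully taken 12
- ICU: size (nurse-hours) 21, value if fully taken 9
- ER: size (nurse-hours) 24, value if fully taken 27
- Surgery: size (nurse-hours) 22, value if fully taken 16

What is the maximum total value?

Sort by value density: ER 27/24≈1.12, Surgery 16/22≈0.727, ICU 9/21≈0.429, Ortho 12/30≈0.4.
All 24 nurse-hours of ER fit (value 27) → 44 remain.
All 22 nurse-hours of Surgery fit (value 16) → 22 remain.
ICU: take in full, 21 nurse-hours for value 9 → 1 left.
Fill the last 1 nurse-hours with part of Ortho: 1/30 of it earns 0.4.
Total value = 52.4.

52.4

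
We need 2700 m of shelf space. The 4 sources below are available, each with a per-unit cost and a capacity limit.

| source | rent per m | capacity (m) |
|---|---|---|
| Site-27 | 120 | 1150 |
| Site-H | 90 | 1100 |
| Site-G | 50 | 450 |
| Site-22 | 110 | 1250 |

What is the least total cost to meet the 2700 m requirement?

Use sources in increasing cost order.
Site-G (50): use full 450 ; 2250 m to go.
Site-H at 90: take all 1100 m ; 1150 still needed.
Site-22 (110): take the remaining 1150 ; done.
Site-27: unused.
Cost = 450×50 + 1100×90 + 1150×110 = 248000.

248000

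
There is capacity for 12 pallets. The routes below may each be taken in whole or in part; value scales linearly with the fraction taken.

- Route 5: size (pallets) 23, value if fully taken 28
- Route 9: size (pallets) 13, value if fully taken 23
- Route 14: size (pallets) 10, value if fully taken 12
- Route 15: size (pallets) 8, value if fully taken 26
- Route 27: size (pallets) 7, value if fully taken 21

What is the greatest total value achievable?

Rank by value-to-size ratio: Route 15 26/8≈3.25, Route 27 21/7≈3, Route 9 23/13≈1.77, Route 5 28/23≈1.22, Route 14 12/10≈1.2.
Route 15: take in full, 8 pallets for value 26 — 4 left.
Only 4 pallets remain; take 4/7 of Route 27 for value 21×4/7 = 12.
Total value = 38.

38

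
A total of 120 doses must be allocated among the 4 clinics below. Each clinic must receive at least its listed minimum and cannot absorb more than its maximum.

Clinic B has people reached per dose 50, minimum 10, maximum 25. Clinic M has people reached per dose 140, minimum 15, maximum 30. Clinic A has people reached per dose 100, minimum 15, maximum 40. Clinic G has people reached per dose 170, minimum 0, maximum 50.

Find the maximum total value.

16200

Meeting every minimum uses 10+15+15+0 = 40 doses, leaving 80.
Rank by people reached per dose: Clinic G 170 > Clinic M 140 > Clinic A 100 > Clinic B 50.
Clinic G takes 50 more to reach its cap of 50 → 30 left.
Clinic M takes 15 more to reach its cap of 30 → 15 left.
Only 15 left; Clinic A takes them to reach 30.
Total = 50×10 + 140×30 + 100×30 + 170×50 = 16200.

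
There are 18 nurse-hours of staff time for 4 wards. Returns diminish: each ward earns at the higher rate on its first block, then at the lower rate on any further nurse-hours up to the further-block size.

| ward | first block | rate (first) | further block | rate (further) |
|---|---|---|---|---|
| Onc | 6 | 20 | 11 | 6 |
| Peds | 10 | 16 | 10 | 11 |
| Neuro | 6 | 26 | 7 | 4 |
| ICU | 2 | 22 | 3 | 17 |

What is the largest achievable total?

Treat each block as its own option and order by rate: Neuro/tier1 26 > ICU/tier1 22 > Onc/tier1 20 > ICU/tier2 17 > Peds/tier1 16 > Peds/tier2 11 > Onc/tier2 6 > Neuro/tier2 4.
Neuro/tier1 (26): +6 — 12 left.
ICU tier1 at 22: fill all 2 — 10 left.
Onc tier1 at 20: fill all 6 — 4 left.
ICU/tier2 (17): +3 — 1 left.
Peds/tier1: +1 of 10 at 16; pool empty.
Total = 26×6 + 22×2 + 20×6 + 17×3 + 16×1 = 387.

387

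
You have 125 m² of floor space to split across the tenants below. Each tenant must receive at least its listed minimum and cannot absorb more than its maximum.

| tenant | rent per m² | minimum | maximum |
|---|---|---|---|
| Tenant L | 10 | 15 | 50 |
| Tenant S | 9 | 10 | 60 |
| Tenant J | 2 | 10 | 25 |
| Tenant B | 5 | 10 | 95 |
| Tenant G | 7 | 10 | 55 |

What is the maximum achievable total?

Meeting every minimum uses 15+10+10+10+10 = 55 m², leaving 70.
Highest rent per m² first: Tenant L 10 > Tenant S 9 > Tenant G 7 > Tenant B 5 > Tenant J 2.
Give Tenant L 35 more to hit its cap of 50 → 35 left.
Only 35 left; Tenant S takes them to reach 45.
Total = 10×50 + 9×45 + 2×10 + 5×10 + 7×10 = 1045.

1045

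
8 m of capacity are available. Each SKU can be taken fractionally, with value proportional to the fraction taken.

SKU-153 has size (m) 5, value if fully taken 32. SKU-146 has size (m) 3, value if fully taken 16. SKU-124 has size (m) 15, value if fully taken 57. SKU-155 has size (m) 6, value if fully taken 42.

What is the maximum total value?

Sort by value density: SKU-155 42/6≈7, SKU-153 32/5≈6.4, SKU-146 16/3≈5.33, SKU-124 57/15≈3.8.
All 6 m of SKU-155 fit (value 42) — 2 remain.
Fill the last 2 m with part of SKU-153: 2/5 of it earns 12.8.
Total value = 54.8.

54.8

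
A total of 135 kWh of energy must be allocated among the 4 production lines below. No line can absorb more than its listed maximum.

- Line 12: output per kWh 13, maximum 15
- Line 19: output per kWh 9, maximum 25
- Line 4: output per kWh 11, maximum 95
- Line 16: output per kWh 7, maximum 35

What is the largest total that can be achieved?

Rank by output per kWh: Line 12 13 > Line 4 11 > Line 19 9 > Line 16 7.
Give Line 12 15 to hit its cap of 15 → 120 left.
Line 4: +95 to 95 (cap) → 25 left.
Line 19: +25 to 25 (cap) → 0 left.
Total = 13×15 + 9×25 + 11×95 = 1465.

1465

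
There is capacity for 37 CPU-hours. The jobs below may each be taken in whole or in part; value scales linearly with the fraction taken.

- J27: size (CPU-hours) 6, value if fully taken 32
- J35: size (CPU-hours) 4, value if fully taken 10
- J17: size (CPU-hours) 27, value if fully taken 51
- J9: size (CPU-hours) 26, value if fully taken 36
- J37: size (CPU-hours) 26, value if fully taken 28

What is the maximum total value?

93

Sort by value density: J27 32/6≈5.33, J35 10/4≈2.5, J17 51/27≈1.89, J9 36/26≈1.38, J37 28/26≈1.08.
J27: take in full, 6 CPU-hours for value 32 → 31 left.
All 4 CPU-hours of J35 fit (value 10) → 27 remain.
J17: take in full, 27 CPU-hours for value 51 → 0 left.
Total value = 93.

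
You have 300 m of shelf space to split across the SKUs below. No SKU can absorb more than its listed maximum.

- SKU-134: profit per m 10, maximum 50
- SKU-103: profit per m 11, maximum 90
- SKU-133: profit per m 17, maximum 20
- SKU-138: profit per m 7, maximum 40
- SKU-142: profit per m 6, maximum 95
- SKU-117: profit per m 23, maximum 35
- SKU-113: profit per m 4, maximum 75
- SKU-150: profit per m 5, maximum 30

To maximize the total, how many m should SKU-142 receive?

Highest profit per m first: SKU-117 23 > SKU-133 17 > SKU-103 11 > SKU-134 10 > SKU-138 7 > SKU-142 6 > SKU-150 5 > SKU-113 4.
SKU-117: +35 to 35 (cap) — 265 left.
SKU-133 takes 20 to reach its cap of 20 — 245 left.
SKU-103: +90 to 90 (cap) — 155 left.
SKU-134: +50 to 50 (cap) — 105 left.
Give SKU-138 40 to hit its cap of 40 — 65 left.
SKU-142 has room for 95 but only 65 remain, so it gets 65.

65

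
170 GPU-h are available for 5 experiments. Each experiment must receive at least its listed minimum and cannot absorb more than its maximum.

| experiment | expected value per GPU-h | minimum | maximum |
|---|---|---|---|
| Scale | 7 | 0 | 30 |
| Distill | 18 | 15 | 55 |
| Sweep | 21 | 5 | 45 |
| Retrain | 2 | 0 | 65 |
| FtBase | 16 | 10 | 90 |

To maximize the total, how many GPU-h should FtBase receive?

Meeting every minimum uses 0+15+5+0+10 = 30 GPU-h, leaving 140.
Order the experiments by expected value per GPU-h: Sweep 21 > Distill 18 > FtBase 16 > Scale 7 > Retrain 2.
Give Sweep 40 more to hit its cap of 45 — 100 left.
Give Distill 40 more to hit its cap of 55 — 60 left.
FtBase has room for 80 more but only 60 remain, so it gets 70.

70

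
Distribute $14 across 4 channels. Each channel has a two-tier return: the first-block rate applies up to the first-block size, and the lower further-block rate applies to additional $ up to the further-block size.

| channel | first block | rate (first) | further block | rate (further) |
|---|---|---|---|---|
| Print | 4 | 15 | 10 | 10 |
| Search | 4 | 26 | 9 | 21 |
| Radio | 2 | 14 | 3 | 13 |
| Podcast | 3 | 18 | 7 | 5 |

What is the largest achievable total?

311

Order all 8 blocks by rate: Search/first 26 > Search/second 21 > Podcast/first 18 > Print/first 15 > Radio/first 14 > Radio/second 13 > Print/second 10 > Podcast/second 5.
Search/first (26): +4 — 10 left.
Fill Search second block (9 at 21) — 1 left.
1 remain; put them into Podcast first at 18.
Total = 26×4 + 21×9 + 18×1 = 311.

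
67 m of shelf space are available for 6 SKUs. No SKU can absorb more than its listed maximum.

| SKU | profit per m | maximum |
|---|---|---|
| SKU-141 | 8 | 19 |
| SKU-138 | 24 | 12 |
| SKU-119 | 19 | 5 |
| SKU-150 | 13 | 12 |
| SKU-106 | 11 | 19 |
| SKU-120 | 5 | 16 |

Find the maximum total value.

900

Rank by profit per m: SKU-138 24 > SKU-119 19 > SKU-150 13 > SKU-106 11 > SKU-141 8 > SKU-120 5.
Give SKU-138 12 to hit its cap of 12 — 55 left.
SKU-119 takes 5 to reach its cap of 5 — 50 left.
SKU-150 takes 12 to reach its cap of 12 — 38 left.
Give SKU-106 19 to hit its cap of 19 — 19 left.
SKU-141 takes 19 to reach its cap of 19 — 0 left.
Total = 8×19 + 24×12 + 19×5 + 13×12 + 11×19 = 900.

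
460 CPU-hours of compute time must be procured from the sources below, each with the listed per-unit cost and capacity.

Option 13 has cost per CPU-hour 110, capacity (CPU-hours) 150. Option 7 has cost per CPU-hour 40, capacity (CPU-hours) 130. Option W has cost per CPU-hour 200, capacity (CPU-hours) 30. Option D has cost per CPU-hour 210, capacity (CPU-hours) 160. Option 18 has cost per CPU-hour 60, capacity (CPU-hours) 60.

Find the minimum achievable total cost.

50200

Cheapest first:
Take 130 from Option 7 at 40 ; need 330 more.
Option 18 (60): use full 60 ; 270 CPU-hours to go.
Option 13 (110): use full 150 ; 120 CPU-hours to go.
Take 30 from Option W at 200 ; need 90 more.
Take 90 from Option D at 210 to finish.
Cost = 130×40 + 60×60 + 150×110 + 30×200 + 90×210 = 50200.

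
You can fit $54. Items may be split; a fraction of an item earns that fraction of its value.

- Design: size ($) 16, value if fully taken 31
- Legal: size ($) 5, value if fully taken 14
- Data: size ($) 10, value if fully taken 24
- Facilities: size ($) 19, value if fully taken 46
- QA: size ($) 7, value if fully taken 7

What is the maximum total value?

Best value per unit of size first: Legal 14/5≈2.8, Facilities 46/19≈2.42, Data 24/10≈2.4, Design 31/16≈1.94, QA 7/7≈1.
Take all of Legal (5 $, value 14) — 49 $ left.
Facilities: take in full, 19 $ for value 46 — 30 left.
All 10 $ of Data fit (value 24) — 20 remain.
Take all of Design (16 $, value 31) — 4 $ left.
Fill the last 4 $ with part of QA: 4/7 of it earns 4.
Total value = 119.

119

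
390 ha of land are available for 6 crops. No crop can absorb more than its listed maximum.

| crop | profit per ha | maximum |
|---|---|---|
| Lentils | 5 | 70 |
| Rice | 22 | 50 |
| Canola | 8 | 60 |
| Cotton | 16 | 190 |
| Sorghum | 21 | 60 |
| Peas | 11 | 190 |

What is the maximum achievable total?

Highest profit per ha first: Rice 22 > Sorghum 21 > Cotton 16 > Peas 11 > Canola 8 > Lentils 5.
Rice takes 50 to reach its cap of 50 — 340 left.
Sorghum: +60 to 60 (cap) — 280 left.
Cotton takes 190 to reach its cap of 190 — 90 left.
Peas: +90 (room for 190) → 90. Pool exhausted.
Total = 22×50 + 16×190 + 21×60 + 11×90 = 6390.

6390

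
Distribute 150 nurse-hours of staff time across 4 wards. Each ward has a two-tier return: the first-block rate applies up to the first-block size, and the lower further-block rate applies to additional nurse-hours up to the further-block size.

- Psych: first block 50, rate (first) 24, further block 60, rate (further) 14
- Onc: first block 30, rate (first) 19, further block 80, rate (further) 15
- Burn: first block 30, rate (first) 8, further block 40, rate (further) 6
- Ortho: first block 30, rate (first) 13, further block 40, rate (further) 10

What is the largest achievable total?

2820

Order all 8 blocks by rate: Psych/first 24 > Onc/first 19 > Onc/second 15 > Psych/second 14 > Ortho/first 13 > Ortho/second 10 > Burn/first 8 > Burn/second 6.
Psych first at 24: fill all 50 — 100 left.
Fill Onc first block (30 at 19) — 70 left.
Onc second at 15: only 70 left, fill 70.
Total = 24×50 + 19×30 + 15×70 = 2820.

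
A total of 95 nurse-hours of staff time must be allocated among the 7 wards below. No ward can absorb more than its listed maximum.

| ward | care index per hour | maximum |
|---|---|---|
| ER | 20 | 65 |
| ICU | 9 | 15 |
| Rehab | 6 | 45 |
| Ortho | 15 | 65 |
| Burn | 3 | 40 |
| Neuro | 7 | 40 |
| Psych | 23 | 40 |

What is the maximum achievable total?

2020

Order the wards by care index per hour: Psych 23 > ER 20 > Ortho 15 > ICU 9 > Neuro 7 > Rehab 6 > Burn 3.
Give Psych 40 to hit its cap of 40 → 55 left.
Only 55 left; ER takes them to reach 55.
Total = 20×55 + 23×40 = 2020.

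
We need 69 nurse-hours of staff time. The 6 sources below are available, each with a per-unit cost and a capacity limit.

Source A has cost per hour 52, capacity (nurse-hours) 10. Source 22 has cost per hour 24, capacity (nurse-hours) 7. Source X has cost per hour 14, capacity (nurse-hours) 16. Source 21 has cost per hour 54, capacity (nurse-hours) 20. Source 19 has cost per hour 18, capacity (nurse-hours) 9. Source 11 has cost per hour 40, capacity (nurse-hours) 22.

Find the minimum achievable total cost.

2224

Cheapest first:
Source X at 14: take all 16 nurse-hours — 53 still needed.
Source 19 (18): use full 9 — 44 nurse-hours to go.
Source 22 (24): use full 7 — 37 nurse-hours to go.
Take 22 from Source 11 at 40 — need 15 more.
Take 10 from Source A at 52 — need 5 more.
Source 21 at 54: take 5 of its 20 — requirement met.
Cost = 16×14 + 9×18 + 7×24 + 22×40 + 10×52 + 5×54 = 2224.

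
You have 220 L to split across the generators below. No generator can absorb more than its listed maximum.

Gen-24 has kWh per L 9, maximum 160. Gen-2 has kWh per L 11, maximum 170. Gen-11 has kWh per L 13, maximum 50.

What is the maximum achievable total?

Rank by kWh per L: Gen-11 13 > Gen-2 11 > Gen-24 9.
Gen-11: +50 to 50 (cap) — 170 left.
Gen-2 takes 170 to reach its cap of 170 — 0 left.
Total = 11×170 + 13×50 = 2520.

2520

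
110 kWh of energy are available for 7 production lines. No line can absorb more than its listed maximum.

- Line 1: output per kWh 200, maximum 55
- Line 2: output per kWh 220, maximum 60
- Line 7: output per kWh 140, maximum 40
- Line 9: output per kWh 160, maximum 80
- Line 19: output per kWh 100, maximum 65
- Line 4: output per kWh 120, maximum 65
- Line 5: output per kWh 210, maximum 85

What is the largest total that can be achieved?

Rank by output per kWh: Line 2 220 > Line 5 210 > Line 1 200 > Line 9 160 > Line 7 140 > Line 4 120 > Line 19 100.
Line 2: +60 to 60 (cap) — 50 left.
Line 5: +50 (room for 85) → 50. Pool exhausted.
Total = 220×60 + 210×50 = 23700.

23700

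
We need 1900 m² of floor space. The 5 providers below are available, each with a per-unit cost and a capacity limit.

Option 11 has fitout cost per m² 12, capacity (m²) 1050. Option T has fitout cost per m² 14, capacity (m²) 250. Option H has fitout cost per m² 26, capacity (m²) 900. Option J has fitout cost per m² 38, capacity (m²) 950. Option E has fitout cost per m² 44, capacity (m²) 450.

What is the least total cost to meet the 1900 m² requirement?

Cheapest first:
Option 11 at 12: take all 1050 m² ; 850 still needed.
Take 250 from Option T at 14 ; need 600 more.
Take 600 from Option H at 26 to finish.
Option J, Option E: unused.
Cost = 1050×12 + 250×14 + 600×26 = 31700.

31700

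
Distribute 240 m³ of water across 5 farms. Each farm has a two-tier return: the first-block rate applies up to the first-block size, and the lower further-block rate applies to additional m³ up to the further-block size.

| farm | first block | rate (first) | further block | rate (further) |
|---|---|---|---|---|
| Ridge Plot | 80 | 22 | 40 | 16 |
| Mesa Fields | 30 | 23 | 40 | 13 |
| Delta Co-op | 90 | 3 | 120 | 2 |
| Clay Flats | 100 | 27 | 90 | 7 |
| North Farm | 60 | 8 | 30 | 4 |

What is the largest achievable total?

Rank every tier by rate: Clay Flats/T1 27 > Mesa Fields/T1 23 > Ridge Plot/T1 22 > Ridge Plot/T2 16 > Mesa Fields/T2 13 > North Farm/T1 8 > Clay Flats/T2 7 > North Farm/T2 4 > Delta Co-op/T1 3 > Delta Co-op/T2 2.
Clay Flats T1 at 27: fill all 100 — 140 left.
Mesa Fields T1 at 23: fill all 30 — 110 left.
Fill Ridge Plot T1 block (80 at 22) — 30 left.
30 remain; put them into Ridge Plot T2 at 16.
Total = 27×100 + 23×30 + 22×80 + 16×30 = 5630.

5630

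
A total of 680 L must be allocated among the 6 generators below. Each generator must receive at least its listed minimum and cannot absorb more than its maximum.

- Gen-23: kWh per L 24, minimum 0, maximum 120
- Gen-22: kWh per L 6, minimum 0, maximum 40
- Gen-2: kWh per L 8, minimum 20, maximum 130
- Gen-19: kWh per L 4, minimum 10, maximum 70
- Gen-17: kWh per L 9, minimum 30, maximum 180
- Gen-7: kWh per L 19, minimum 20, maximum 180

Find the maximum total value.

9320

Meeting every minimum uses 0+0+20+10+30+20 = 80 L, leaving 600.
Order the generators by kWh per L: Gen-23 24 > Gen-7 19 > Gen-17 9 > Gen-2 8 > Gen-22 6 > Gen-19 4.
Gen-23: +120 to 120 (cap) ; 480 left.
Gen-7: +160 to 180 (cap) ; 320 left.
Give Gen-17 150 more to hit its cap of 180 ; 170 left.
Gen-2: +110 to 130 (cap) ; 60 left.
Gen-22 takes 40 more to reach its cap of 40 ; 20 left.
Only 20 left; Gen-19 takes them to reach 30.
Total = 24×120 + 6×40 + 8×130 + 4×30 + 9×180 + 19×180 = 9320.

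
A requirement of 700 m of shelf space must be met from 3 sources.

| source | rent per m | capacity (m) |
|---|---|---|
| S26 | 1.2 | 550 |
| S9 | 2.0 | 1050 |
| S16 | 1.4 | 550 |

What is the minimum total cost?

870

Cheapest first:
S26 at 1.2: take all 550 m ; 150 still needed.
S16 at 1.4: take 150 of its 550 ; requirement met.
S9: unused.
Cost = 550×1.2 + 150×1.4 = 870.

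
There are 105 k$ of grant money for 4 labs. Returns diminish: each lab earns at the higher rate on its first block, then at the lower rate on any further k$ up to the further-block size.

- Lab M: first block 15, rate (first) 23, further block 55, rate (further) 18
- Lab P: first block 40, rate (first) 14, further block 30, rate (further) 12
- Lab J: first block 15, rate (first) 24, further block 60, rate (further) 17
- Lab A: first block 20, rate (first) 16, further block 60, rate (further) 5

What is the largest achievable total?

2035

Order all 8 blocks by rate: Lab J/first 24 > Lab M/first 23 > Lab M/second 18 > Lab J/second 17 > Lab A/first 16 > Lab P/first 14 > Lab P/second 12 > Lab A/second 5.
Lab J/first (24): +15 — 90 left.
Lab M first at 23: fill all 15 — 75 left.
Lab M second at 18: fill all 55 — 20 left.
Lab J/second: +20 of 60 at 17; pool empty.
Total = 24×15 + 23×15 + 18×55 + 17×20 = 2035.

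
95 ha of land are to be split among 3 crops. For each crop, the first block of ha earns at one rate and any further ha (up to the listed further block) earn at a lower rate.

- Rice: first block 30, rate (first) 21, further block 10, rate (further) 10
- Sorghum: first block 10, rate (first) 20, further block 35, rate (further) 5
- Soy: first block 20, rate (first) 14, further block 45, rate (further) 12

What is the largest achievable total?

Rank every tier by rate: Rice/tier1 21 > Sorghum/tier1 20 > Soy/tier1 14 > Soy/tier2 12 > Rice/tier2 10 > Sorghum/tier2 5.
Rice/tier1 (21): +30 → 65 left.
Sorghum/tier1 (20): +10 → 55 left.
Soy/tier1 (14): +20 → 35 left.
Soy/tier2: +35 of 45 at 12; pool empty.
Total = 21×30 + 20×10 + 14×20 + 12×35 = 1530.

1530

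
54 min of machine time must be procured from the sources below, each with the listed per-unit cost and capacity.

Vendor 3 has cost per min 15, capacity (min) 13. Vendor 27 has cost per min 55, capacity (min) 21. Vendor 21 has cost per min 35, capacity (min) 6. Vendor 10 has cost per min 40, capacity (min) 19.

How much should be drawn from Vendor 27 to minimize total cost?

16

Fill from the cheapest source first.
Vendor 3 (15): use full 13 ; 41 min to go.
Vendor 21 (35): use full 6 ; 35 min to go.
Vendor 10 (40): use full 19 ; 16 min to go.
Vendor 27 at 55: take 16 of its 21 ; requirement met.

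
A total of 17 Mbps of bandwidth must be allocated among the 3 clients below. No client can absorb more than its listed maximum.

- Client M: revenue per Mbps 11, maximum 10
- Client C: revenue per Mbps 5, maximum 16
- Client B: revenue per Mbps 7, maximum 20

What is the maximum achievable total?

159

Highest revenue per Mbps first: Client M 11 > Client B 7 > Client C 5.
Client M takes 10 to reach its cap of 10 → 7 left.
Client B has room for 20 but only 7 remain, so it gets 7.
Total = 11×10 + 7×7 = 159.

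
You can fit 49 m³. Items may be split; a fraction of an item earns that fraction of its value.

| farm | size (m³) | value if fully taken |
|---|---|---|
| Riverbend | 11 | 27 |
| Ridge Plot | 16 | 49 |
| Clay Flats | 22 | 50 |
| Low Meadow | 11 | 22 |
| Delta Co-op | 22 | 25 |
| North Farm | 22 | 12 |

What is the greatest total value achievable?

126

Rank by value-to-size ratio: Ridge Plot 49/16≈3.06, Riverbend 27/11≈2.45, Clay Flats 50/22≈2.27, Low Meadow 22/11≈2, Delta Co-op 25/22≈1.14, North Farm 12/22≈0.545.
Ridge Plot: take in full, 16 m³ for value 49 — 33 left.
Take all of Riverbend (11 m³, value 27) — 22 m³ left.
Take all of Clay Flats (22 m³, value 50) — 0 m³ left.
Total value = 126.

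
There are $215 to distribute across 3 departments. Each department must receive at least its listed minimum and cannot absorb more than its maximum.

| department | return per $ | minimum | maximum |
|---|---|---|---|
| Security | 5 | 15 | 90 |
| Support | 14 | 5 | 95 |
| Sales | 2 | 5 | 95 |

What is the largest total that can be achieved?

1840

Meeting every minimum uses 15+5+5 = 25 $, leaving 190.
Highest return per $ first: Support 14 > Security 5 > Sales 2.
Support: +90 to 95 (cap) → 100 left.
Security takes 75 more to reach its cap of 90 → 25 left.
Sales has room for 90 more but only 25 remain, so it gets 30.
Total = 5×90 + 14×95 + 2×30 = 1840.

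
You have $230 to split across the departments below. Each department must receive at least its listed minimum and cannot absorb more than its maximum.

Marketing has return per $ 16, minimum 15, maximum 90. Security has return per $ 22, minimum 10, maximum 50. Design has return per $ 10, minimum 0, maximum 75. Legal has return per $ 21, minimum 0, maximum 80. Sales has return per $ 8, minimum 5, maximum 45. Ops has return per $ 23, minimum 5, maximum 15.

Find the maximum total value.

4445

Meeting every minimum uses 15+10+0+0+5+5 = 35 $, leaving 195.
Highest return per $ first: Ops 23 > Security 22 > Legal 21 > Marketing 16 > Design 10 > Sales 8.
Ops takes 10 more to reach its cap of 15 — 185 left.
Give Security 40 more to hit its cap of 50 — 145 left.
Legal takes 80 more to reach its cap of 80 — 65 left.
Marketing: +65 (room for 75) → 80. Pool exhausted.
Total = 16×80 + 22×50 + 21×80 + 8×5 + 23×15 = 4445.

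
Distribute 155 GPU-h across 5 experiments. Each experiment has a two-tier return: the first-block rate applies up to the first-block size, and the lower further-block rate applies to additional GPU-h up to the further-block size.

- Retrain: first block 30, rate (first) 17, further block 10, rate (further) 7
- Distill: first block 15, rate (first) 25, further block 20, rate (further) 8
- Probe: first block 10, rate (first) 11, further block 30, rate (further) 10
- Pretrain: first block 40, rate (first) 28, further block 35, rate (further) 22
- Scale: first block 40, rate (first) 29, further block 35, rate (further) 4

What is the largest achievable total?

Order all 10 blocks by rate: Scale/T1 29 > Pretrain/T1 28 > Distill/T1 25 > Pretrain/T2 22 > Retrain/T1 17 > Probe/T1 11 > Probe/T2 10 > Distill/T2 8 > Retrain/T2 7 > Scale/T2 4.
Scale/T1 (29): +40 ; 115 left.
Fill Pretrain T1 block (40 at 28) ; 75 left.
Fill Distill T1 block (15 at 25) ; 60 left.
Fill Pretrain T2 block (35 at 22) ; 25 left.
25 remain; put them into Retrain T1 at 17.
Total = 29×40 + 28×40 + 25×15 + 22×35 + 17×25 = 3850.

3850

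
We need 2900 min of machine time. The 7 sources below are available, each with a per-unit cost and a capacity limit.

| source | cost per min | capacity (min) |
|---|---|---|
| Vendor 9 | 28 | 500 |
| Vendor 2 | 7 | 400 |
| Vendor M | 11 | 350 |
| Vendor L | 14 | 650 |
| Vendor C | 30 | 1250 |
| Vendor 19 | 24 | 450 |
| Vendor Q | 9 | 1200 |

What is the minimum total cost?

33750

Use sources in increasing cost order.
Vendor 2 at 7: take all 400 min — 2500 still needed.
Vendor Q (9): use full 1200 — 1300 min to go.
Take 350 from Vendor M at 11 — need 950 more.
Vendor L at 14: take all 650 min — 300 still needed.
Vendor 19 at 24: take 300 of its 450 — requirement met.
Vendor 9, Vendor C: unused.
Cost = 400×7 + 1200×9 + 350×11 + 650×14 + 300×24 = 33750.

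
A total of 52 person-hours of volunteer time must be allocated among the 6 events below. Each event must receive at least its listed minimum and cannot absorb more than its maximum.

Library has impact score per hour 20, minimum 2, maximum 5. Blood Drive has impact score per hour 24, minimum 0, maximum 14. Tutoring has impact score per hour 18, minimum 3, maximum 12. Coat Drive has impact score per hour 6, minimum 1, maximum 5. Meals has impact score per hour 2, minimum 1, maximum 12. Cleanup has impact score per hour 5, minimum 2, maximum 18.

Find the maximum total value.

Meeting every minimum uses 2+0+3+1+1+2 = 9 person-hours, leaving 43.
Highest impact score per hour first: Blood Drive 24 > Library 20 > Tutoring 18 > Coat Drive 6 > Cleanup 5 > Meals 2.
Give Blood Drive 14 more to hit its cap of 14 ; 29 left.
Library takes 3 more to reach its cap of 5 ; 26 left.
Tutoring: +9 to 12 (cap) ; 17 left.
Give Coat Drive 4 more to hit its cap of 5 ; 13 left.
Cleanup: +13 (room for 16) → 15. Pool exhausted.
Total = 20×5 + 24×14 + 18×12 + 6×5 + 2×1 + 5×15 = 759.

759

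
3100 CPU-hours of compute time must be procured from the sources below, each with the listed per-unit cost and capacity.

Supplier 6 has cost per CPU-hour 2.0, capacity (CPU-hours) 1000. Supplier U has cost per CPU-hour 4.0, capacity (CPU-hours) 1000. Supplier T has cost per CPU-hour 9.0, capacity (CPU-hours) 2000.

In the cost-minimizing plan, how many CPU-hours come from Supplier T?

1100

Use sources in increasing cost order.
Supplier 6 at 2.0: take all 1000 CPU-hours ; 2100 still needed.
Take 1000 from Supplier U at 4.0 ; need 1100 more.
Supplier T (9.0): take the remaining 1100 ; done.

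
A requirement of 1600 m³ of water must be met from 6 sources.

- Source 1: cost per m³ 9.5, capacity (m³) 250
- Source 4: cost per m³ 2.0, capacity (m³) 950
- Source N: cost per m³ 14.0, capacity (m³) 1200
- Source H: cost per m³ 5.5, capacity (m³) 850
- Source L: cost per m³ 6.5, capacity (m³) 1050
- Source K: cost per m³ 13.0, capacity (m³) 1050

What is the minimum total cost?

Fill from the cheapest source first.
Source 4 (2.0): use full 950 — 650 m³ to go.
Take 650 from Source H at 5.5 to finish.
Source L, Source 1, Source K, Source N: unused.
Cost = 950×2.0 + 650×5.5 = 5475.

5475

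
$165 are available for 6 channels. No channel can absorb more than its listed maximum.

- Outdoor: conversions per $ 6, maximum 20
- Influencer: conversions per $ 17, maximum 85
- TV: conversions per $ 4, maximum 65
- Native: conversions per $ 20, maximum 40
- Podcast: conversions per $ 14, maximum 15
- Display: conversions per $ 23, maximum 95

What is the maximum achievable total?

3495

Order the channels by conversions per $: Display 23 > Native 20 > Influencer 17 > Podcast 14 > Outdoor 6 > TV 4.
Give Display 95 to hit its cap of 95 → 70 left.
Native: +40 to 40 (cap) → 30 left.
Influencer: +30 (room for 85) → 30. Pool exhausted.
Total = 17×30 + 20×40 + 23×95 = 3495.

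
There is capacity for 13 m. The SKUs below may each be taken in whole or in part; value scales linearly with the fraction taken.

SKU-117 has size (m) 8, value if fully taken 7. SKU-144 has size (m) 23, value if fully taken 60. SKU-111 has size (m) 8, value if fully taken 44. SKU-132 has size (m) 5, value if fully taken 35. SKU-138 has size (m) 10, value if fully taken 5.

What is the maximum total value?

79

Rank by value-to-size ratio: SKU-132 35/5≈7, SKU-111 44/8≈5.5, SKU-144 60/23≈2.61, SKU-117 7/8≈0.875, SKU-138 5/10≈0.5.
All 5 m of SKU-132 fit (value 35) ; 8 remain.
Take all of SKU-111 (8 m, value 44) ; 0 m left.
Total value = 79.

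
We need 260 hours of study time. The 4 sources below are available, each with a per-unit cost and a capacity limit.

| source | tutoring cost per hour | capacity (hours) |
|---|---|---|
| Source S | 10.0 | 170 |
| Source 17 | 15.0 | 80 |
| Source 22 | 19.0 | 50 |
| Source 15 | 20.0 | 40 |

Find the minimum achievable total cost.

3090

Fill from the cheapest source first.
Source S at 10.0: take all 170 hours — 90 still needed.
Take 80 from Source 17 at 15.0 — need 10 more.
Take 10 from Source 22 at 19.0 to finish.
Source 15: unused.
Cost = 170×10.0 + 80×15.0 + 10×19.0 = 3090.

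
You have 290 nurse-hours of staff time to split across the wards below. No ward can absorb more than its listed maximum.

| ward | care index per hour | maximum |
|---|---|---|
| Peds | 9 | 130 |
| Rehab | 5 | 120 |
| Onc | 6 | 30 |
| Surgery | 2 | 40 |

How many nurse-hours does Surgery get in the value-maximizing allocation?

10

Rank by care index per hour: Peds 9 > Onc 6 > Rehab 5 > Surgery 2.
Peds takes 130 to reach its cap of 130 → 160 left.
Onc takes 30 to reach its cap of 30 → 130 left.
Give Rehab 120 to hit its cap of 120 → 10 left.
Only 10 left; Surgery takes them to reach 10.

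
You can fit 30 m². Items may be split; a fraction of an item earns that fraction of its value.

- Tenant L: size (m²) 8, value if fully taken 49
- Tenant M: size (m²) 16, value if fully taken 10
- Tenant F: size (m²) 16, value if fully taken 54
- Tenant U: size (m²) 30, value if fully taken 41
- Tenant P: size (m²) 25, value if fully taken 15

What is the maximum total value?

111.2

Sort by value density: Tenant L 49/8≈6.12, Tenant F 54/16≈3.38, Tenant U 41/30≈1.37, Tenant M 10/16≈0.625, Tenant P 15/25≈0.6.
All 8 m² of Tenant L fit (value 49) → 22 remain.
Tenant F: take in full, 16 m² for value 54 → 6 left.
Only 6 m² remain; take 6/30 of Tenant U for value 41×6/30 = 8.2.
Total value = 111.2.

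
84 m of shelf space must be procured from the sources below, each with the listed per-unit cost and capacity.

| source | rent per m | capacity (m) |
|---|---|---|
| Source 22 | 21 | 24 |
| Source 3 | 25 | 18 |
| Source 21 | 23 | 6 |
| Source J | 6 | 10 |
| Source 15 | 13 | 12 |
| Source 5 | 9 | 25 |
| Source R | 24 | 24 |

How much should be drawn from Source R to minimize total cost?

Fill from the cheapest source first.
Take 10 from Source J at 6 → need 74 more.
Source 5 (9): use full 25 → 49 m to go.
Take 12 from Source 15 at 13 → need 37 more.
Source 22 (21): use full 24 → 13 m to go.
Source 21 (23): use full 6 → 7 m to go.
Source R (24): take the remaining 7 → done.
Source 3: unused.

7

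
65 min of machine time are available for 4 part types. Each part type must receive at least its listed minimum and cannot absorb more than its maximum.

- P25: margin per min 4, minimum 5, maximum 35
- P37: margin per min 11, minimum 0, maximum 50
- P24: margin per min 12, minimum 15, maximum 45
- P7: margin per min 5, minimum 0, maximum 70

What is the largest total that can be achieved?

725

Meeting every minimum uses 5+0+15+0 = 20 min, leaving 45.
Order the part types by margin per min: P24 12 > P37 11 > P7 5 > P25 4.
Give P24 30 more to hit its cap of 45 ; 15 left.
Only 15 left; P37 takes them to reach 15.
Total = 4×5 + 11×15 + 12×45 = 725.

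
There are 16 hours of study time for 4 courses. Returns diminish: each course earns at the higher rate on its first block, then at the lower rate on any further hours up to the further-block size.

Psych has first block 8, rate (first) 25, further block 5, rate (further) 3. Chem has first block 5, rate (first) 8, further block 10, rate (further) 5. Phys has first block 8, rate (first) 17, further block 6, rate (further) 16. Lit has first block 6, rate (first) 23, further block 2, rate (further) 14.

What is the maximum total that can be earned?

Treat each block as its own option and order by rate: Psych/first 25 > Lit/first 23 > Phys/first 17 > Phys/second 16 > Lit/second 14 > Chem/first 8 > Chem/second 5 > Psych/second 3.
Psych first at 25: fill all 8 → 8 left.
Lit/first (23): +6 → 2 left.
Phys/first: +2 of 8 at 17; pool empty.
Total = 25×8 + 23×6 + 17×2 = 372.

372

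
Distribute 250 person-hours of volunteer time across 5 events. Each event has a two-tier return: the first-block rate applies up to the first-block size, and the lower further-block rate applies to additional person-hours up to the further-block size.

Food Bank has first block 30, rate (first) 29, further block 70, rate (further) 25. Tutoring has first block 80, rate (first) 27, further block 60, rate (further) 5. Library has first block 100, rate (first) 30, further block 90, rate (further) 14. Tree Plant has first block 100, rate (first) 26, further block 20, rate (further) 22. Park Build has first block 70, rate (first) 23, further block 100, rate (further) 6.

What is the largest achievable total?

Treat each block as its own option and order by rate: Library/tier1 30 > Food Bank/tier1 29 > Tutoring/tier1 27 > Tree Plant/tier1 26 > Food Bank/tier2 25 > Park Build/tier1 23 > Tree Plant/tier2 22 > Library/tier2 14 > Park Build/tier2 6 > Tutoring/tier2 5.
Library tier1 at 30: fill all 100 ; 150 left.
Food Bank/tier1 (29): +30 ; 120 left.
Tutoring tier1 at 27: fill all 80 ; 40 left.
Tree Plant/tier1: +40 of 100 at 26; pool empty.
Total = 30×100 + 29×30 + 27×80 + 26×40 = 7070.

7070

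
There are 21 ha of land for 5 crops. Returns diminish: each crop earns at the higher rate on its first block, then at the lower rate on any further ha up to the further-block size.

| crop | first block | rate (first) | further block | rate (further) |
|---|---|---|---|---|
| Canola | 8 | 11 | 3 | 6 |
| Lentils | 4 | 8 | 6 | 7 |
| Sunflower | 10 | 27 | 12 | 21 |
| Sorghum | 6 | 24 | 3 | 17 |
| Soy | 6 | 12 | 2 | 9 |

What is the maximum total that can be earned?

Treat each block as its own option and order by rate: Sunflower/first 27 > Sorghum/first 24 > Sunflower/second 21 > Sorghum/second 17 > Soy/first 12 > Canola/first 11 > Soy/second 9 > Lentils/first 8 > Lentils/second 7 > Canola/second 6.
Sunflower/first (27): +10 → 11 left.
Sorghum/first (24): +6 → 5 left.
Sunflower/second: +5 of 12 at 21; pool empty.
Total = 27×10 + 24×6 + 21×5 = 519.

519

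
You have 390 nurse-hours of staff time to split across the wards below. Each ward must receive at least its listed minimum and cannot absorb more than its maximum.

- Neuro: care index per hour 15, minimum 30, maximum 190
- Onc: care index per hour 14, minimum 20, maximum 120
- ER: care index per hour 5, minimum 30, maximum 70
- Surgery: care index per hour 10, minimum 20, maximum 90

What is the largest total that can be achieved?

Meeting every minimum uses 30+20+30+20 = 100 nurse-hours, leaving 290.
Highest care index per hour first: Neuro 15 > Onc 14 > Surgery 10 > ER 5.
Neuro takes 160 more to reach its cap of 190 → 130 left.
Onc takes 100 more to reach its cap of 120 → 30 left.
Only 30 left; Surgery takes them to reach 50.
Total = 15×190 + 14×120 + 5×30 + 10×50 = 5180.

5180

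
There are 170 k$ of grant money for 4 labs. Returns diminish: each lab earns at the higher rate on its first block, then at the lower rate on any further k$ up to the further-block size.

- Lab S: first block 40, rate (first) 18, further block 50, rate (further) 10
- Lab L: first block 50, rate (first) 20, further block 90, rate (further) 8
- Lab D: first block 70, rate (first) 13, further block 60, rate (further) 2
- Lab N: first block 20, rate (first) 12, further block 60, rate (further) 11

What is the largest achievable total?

2750

Order all 8 blocks by rate: Lab L/T1 20 > Lab S/T1 18 > Lab D/T1 13 > Lab N/T1 12 > Lab N/T2 11 > Lab S/T2 10 > Lab L/T2 8 > Lab D/T2 2.
Lab L/T1 (20): +50 → 120 left.
Lab S T1 at 18: fill all 40 → 80 left.
Lab D T1 at 13: fill all 70 → 10 left.
10 remain; put them into Lab N T1 at 12.
Total = 20×50 + 18×40 + 13×70 + 12×10 = 2750.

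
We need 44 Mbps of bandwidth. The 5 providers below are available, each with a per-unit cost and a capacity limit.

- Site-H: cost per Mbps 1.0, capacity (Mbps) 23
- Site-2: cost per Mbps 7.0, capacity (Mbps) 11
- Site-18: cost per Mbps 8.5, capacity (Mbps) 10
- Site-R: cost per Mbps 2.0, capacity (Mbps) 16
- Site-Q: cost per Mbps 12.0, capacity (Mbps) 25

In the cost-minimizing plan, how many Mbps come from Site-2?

5

Fill from the cheapest provider first.
Site-H (1.0): use full 23 → 21 Mbps to go.
Take 16 from Site-R at 2.0 → need 5 more.
Site-2 (7.0): take the remaining 5 → done.
Site-18, Site-Q: unused.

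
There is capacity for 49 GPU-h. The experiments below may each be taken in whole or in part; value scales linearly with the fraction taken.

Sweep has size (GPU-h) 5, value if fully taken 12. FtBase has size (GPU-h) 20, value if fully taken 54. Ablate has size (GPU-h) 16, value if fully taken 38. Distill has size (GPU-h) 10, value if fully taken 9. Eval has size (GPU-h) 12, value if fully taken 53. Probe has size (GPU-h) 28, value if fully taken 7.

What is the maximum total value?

Rank by value-to-size ratio: Eval 53/12≈4.42, FtBase 54/20≈2.7, Sweep 12/5≈2.4, Ablate 38/16≈2.38, Distill 9/10≈0.9, Probe 7/28≈0.25.
Eval: take in full, 12 GPU-h for value 53 → 37 left.
All 20 GPU-h of FtBase fit (value 54) → 17 remain.
All 5 GPU-h of Sweep fit (value 12) → 12 remain.
12 GPU-h left: a 12/16 share of Ablate gives 38×12/16 = 28.5.
Total value = 147.5.

147.5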